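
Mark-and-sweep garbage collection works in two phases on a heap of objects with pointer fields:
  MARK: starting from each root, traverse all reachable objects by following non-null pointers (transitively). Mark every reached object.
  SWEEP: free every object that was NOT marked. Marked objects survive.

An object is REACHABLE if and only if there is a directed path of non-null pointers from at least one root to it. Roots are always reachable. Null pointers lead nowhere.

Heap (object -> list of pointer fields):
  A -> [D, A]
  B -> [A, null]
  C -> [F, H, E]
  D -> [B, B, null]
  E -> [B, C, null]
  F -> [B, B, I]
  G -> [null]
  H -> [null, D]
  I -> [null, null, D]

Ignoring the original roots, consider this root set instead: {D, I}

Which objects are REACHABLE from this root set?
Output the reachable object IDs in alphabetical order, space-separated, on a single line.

Answer: A B D I

Derivation:
Roots: D I
Mark D: refs=B B null, marked=D
Mark I: refs=null null D, marked=D I
Mark B: refs=A null, marked=B D I
Mark A: refs=D A, marked=A B D I
Unmarked (collected): C E F G H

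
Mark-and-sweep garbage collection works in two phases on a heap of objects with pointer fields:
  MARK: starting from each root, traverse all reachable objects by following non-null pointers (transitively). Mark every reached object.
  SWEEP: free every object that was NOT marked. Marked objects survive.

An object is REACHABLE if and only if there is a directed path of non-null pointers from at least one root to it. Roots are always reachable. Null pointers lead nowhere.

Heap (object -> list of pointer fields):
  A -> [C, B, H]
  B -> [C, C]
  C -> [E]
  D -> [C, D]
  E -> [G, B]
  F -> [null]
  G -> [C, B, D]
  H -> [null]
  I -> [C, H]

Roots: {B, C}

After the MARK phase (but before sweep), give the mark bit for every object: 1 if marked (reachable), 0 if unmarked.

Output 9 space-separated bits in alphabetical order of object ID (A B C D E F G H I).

Roots: B C
Mark B: refs=C C, marked=B
Mark C: refs=E, marked=B C
Mark E: refs=G B, marked=B C E
Mark G: refs=C B D, marked=B C E G
Mark D: refs=C D, marked=B C D E G
Unmarked (collected): A F H I

Answer: 0 1 1 1 1 0 1 0 0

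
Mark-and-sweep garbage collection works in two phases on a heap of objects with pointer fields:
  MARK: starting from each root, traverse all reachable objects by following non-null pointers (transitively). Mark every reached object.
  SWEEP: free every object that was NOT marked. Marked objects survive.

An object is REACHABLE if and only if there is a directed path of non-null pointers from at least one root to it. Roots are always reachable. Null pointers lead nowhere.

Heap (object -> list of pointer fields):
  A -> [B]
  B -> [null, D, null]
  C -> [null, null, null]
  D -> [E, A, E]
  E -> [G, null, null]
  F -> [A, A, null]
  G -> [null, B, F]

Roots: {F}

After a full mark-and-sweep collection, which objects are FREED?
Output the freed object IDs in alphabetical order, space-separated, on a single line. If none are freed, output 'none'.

Roots: F
Mark F: refs=A A null, marked=F
Mark A: refs=B, marked=A F
Mark B: refs=null D null, marked=A B F
Mark D: refs=E A E, marked=A B D F
Mark E: refs=G null null, marked=A B D E F
Mark G: refs=null B F, marked=A B D E F G
Unmarked (collected): C

Answer: C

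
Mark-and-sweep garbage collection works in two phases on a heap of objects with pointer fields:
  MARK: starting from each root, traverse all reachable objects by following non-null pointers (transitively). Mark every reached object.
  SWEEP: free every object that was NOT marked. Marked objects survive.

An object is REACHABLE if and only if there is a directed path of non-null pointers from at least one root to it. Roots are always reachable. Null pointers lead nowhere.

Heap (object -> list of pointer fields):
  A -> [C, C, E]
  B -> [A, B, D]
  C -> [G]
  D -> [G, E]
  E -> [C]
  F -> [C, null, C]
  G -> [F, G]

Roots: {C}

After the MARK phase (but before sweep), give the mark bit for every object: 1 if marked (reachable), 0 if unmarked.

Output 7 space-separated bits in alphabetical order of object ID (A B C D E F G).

Answer: 0 0 1 0 0 1 1

Derivation:
Roots: C
Mark C: refs=G, marked=C
Mark G: refs=F G, marked=C G
Mark F: refs=C null C, marked=C F G
Unmarked (collected): A B D E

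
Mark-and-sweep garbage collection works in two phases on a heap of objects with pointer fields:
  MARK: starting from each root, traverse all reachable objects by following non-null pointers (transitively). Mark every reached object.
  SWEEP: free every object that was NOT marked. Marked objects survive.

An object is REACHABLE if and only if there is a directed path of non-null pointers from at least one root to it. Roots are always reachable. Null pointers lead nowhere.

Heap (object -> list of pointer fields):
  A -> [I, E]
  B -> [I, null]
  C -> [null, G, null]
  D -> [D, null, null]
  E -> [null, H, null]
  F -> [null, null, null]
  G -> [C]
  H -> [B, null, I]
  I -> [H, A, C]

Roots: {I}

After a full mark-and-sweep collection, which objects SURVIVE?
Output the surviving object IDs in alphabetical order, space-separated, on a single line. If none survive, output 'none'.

Answer: A B C E G H I

Derivation:
Roots: I
Mark I: refs=H A C, marked=I
Mark H: refs=B null I, marked=H I
Mark A: refs=I E, marked=A H I
Mark C: refs=null G null, marked=A C H I
Mark B: refs=I null, marked=A B C H I
Mark E: refs=null H null, marked=A B C E H I
Mark G: refs=C, marked=A B C E G H I
Unmarked (collected): D F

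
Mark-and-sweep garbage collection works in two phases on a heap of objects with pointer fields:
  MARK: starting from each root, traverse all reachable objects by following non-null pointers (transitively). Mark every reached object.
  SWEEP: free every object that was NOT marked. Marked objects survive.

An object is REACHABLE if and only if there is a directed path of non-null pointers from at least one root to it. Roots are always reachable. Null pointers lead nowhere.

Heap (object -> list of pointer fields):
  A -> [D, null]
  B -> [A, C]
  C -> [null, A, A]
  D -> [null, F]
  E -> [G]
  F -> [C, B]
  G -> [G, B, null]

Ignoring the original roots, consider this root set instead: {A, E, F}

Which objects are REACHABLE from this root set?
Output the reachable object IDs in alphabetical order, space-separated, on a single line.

Answer: A B C D E F G

Derivation:
Roots: A E F
Mark A: refs=D null, marked=A
Mark E: refs=G, marked=A E
Mark F: refs=C B, marked=A E F
Mark D: refs=null F, marked=A D E F
Mark G: refs=G B null, marked=A D E F G
Mark C: refs=null A A, marked=A C D E F G
Mark B: refs=A C, marked=A B C D E F G
Unmarked (collected): (none)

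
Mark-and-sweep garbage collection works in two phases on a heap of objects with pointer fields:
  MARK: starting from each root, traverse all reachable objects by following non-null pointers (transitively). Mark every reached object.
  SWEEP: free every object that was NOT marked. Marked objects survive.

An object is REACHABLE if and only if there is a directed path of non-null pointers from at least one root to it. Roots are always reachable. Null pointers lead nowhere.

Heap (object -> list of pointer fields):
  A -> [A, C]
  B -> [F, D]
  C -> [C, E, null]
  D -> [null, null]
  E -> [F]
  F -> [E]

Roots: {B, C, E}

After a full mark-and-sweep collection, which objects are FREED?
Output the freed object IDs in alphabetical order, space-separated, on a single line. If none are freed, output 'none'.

Roots: B C E
Mark B: refs=F D, marked=B
Mark C: refs=C E null, marked=B C
Mark E: refs=F, marked=B C E
Mark F: refs=E, marked=B C E F
Mark D: refs=null null, marked=B C D E F
Unmarked (collected): A

Answer: A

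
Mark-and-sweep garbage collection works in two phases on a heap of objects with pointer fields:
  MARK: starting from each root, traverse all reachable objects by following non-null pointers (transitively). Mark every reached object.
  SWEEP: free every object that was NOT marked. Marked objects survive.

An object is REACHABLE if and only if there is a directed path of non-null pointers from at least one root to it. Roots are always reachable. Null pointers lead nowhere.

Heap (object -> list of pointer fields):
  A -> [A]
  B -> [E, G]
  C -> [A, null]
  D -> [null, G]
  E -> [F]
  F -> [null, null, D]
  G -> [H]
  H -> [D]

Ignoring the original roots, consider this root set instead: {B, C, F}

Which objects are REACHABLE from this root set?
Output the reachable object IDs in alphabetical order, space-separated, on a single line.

Answer: A B C D E F G H

Derivation:
Roots: B C F
Mark B: refs=E G, marked=B
Mark C: refs=A null, marked=B C
Mark F: refs=null null D, marked=B C F
Mark E: refs=F, marked=B C E F
Mark G: refs=H, marked=B C E F G
Mark A: refs=A, marked=A B C E F G
Mark D: refs=null G, marked=A B C D E F G
Mark H: refs=D, marked=A B C D E F G H
Unmarked (collected): (none)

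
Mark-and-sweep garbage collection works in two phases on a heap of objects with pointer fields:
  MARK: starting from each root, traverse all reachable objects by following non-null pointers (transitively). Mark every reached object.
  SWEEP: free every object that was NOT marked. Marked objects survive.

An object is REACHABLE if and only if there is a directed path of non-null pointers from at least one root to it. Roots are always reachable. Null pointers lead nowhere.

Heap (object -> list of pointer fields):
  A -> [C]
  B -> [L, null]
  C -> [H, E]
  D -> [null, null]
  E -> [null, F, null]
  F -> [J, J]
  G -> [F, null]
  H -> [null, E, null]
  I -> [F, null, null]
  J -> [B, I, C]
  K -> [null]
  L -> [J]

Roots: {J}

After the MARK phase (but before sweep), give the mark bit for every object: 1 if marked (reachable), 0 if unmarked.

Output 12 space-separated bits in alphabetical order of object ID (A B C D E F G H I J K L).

Roots: J
Mark J: refs=B I C, marked=J
Mark B: refs=L null, marked=B J
Mark I: refs=F null null, marked=B I J
Mark C: refs=H E, marked=B C I J
Mark L: refs=J, marked=B C I J L
Mark F: refs=J J, marked=B C F I J L
Mark H: refs=null E null, marked=B C F H I J L
Mark E: refs=null F null, marked=B C E F H I J L
Unmarked (collected): A D G K

Answer: 0 1 1 0 1 1 0 1 1 1 0 1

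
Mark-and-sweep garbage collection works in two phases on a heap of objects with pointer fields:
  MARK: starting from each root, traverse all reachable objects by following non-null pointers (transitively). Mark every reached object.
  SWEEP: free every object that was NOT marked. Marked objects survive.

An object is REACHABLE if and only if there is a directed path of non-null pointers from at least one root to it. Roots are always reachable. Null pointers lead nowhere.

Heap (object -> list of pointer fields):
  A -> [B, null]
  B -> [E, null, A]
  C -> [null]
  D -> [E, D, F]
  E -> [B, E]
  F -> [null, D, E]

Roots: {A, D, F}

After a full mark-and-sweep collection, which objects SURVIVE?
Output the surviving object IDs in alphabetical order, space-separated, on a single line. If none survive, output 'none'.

Answer: A B D E F

Derivation:
Roots: A D F
Mark A: refs=B null, marked=A
Mark D: refs=E D F, marked=A D
Mark F: refs=null D E, marked=A D F
Mark B: refs=E null A, marked=A B D F
Mark E: refs=B E, marked=A B D E F
Unmarked (collected): C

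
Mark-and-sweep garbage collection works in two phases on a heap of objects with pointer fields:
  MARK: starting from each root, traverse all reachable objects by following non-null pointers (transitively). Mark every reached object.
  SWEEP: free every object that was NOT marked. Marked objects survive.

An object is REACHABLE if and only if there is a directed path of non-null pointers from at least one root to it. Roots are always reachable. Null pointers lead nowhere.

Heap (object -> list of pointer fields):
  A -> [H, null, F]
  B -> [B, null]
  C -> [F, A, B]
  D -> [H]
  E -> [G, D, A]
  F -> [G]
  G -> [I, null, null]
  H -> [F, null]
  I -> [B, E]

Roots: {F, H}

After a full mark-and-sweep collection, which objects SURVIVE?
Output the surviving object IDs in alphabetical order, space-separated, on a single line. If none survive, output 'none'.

Roots: F H
Mark F: refs=G, marked=F
Mark H: refs=F null, marked=F H
Mark G: refs=I null null, marked=F G H
Mark I: refs=B E, marked=F G H I
Mark B: refs=B null, marked=B F G H I
Mark E: refs=G D A, marked=B E F G H I
Mark D: refs=H, marked=B D E F G H I
Mark A: refs=H null F, marked=A B D E F G H I
Unmarked (collected): C

Answer: A B D E F G H I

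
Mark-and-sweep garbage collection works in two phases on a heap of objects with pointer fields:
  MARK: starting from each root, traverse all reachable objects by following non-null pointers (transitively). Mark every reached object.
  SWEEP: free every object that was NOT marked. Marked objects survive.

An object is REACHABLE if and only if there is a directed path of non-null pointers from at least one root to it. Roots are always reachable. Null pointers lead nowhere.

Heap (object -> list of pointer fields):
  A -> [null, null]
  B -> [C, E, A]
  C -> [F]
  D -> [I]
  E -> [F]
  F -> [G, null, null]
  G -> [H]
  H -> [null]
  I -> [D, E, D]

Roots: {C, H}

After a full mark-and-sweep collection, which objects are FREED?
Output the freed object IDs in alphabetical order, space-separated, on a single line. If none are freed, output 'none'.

Roots: C H
Mark C: refs=F, marked=C
Mark H: refs=null, marked=C H
Mark F: refs=G null null, marked=C F H
Mark G: refs=H, marked=C F G H
Unmarked (collected): A B D E I

Answer: A B D E I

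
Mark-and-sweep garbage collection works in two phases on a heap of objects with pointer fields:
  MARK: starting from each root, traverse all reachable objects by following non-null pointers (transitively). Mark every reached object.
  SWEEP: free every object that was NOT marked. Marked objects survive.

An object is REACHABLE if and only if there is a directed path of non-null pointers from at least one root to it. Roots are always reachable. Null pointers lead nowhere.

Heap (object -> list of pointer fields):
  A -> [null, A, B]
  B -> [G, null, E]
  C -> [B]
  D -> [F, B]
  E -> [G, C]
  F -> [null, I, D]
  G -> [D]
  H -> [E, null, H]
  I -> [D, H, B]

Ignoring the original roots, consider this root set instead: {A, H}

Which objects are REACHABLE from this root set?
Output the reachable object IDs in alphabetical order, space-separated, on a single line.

Answer: A B C D E F G H I

Derivation:
Roots: A H
Mark A: refs=null A B, marked=A
Mark H: refs=E null H, marked=A H
Mark B: refs=G null E, marked=A B H
Mark E: refs=G C, marked=A B E H
Mark G: refs=D, marked=A B E G H
Mark C: refs=B, marked=A B C E G H
Mark D: refs=F B, marked=A B C D E G H
Mark F: refs=null I D, marked=A B C D E F G H
Mark I: refs=D H B, marked=A B C D E F G H I
Unmarked (collected): (none)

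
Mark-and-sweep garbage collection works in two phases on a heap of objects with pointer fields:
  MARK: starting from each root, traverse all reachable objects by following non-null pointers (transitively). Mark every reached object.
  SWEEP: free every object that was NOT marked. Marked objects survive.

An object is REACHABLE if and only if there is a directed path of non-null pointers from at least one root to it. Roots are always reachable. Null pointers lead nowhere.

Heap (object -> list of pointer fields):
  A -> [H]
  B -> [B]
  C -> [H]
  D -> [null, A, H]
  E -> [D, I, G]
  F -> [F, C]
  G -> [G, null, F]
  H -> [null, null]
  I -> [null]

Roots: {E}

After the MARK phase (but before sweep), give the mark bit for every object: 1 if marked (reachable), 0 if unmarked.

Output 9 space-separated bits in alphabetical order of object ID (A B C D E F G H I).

Answer: 1 0 1 1 1 1 1 1 1

Derivation:
Roots: E
Mark E: refs=D I G, marked=E
Mark D: refs=null A H, marked=D E
Mark I: refs=null, marked=D E I
Mark G: refs=G null F, marked=D E G I
Mark A: refs=H, marked=A D E G I
Mark H: refs=null null, marked=A D E G H I
Mark F: refs=F C, marked=A D E F G H I
Mark C: refs=H, marked=A C D E F G H I
Unmarked (collected): B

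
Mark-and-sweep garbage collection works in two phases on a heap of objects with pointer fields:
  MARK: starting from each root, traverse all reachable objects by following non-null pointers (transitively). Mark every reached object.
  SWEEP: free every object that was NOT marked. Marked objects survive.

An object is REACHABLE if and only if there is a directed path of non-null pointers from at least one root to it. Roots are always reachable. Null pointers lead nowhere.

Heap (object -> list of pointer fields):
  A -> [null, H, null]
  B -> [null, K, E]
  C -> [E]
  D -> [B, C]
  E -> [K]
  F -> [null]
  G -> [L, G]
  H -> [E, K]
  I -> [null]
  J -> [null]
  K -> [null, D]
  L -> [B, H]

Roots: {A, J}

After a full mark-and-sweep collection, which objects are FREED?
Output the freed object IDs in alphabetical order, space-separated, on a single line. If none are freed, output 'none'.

Answer: F G I L

Derivation:
Roots: A J
Mark A: refs=null H null, marked=A
Mark J: refs=null, marked=A J
Mark H: refs=E K, marked=A H J
Mark E: refs=K, marked=A E H J
Mark K: refs=null D, marked=A E H J K
Mark D: refs=B C, marked=A D E H J K
Mark B: refs=null K E, marked=A B D E H J K
Mark C: refs=E, marked=A B C D E H J K
Unmarked (collected): F G I L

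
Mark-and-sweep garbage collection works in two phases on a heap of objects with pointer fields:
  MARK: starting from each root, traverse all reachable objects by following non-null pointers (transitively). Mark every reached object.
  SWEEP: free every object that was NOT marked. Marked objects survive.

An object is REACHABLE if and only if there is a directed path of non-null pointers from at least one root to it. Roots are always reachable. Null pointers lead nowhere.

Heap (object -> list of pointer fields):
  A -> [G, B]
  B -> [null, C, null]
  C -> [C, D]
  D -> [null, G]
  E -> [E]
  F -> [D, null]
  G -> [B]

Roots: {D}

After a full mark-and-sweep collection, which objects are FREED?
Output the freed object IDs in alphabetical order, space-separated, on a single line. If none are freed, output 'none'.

Answer: A E F

Derivation:
Roots: D
Mark D: refs=null G, marked=D
Mark G: refs=B, marked=D G
Mark B: refs=null C null, marked=B D G
Mark C: refs=C D, marked=B C D G
Unmarked (collected): A E F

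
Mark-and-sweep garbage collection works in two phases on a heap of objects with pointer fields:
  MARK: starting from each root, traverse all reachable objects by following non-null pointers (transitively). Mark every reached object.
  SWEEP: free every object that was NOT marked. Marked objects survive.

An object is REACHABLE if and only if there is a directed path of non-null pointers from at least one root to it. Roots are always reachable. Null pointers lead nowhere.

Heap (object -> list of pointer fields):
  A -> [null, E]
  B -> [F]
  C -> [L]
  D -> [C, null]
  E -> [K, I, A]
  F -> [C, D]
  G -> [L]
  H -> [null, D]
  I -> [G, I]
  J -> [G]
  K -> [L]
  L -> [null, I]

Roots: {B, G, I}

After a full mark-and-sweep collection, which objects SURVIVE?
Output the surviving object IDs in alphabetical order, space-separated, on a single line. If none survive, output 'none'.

Roots: B G I
Mark B: refs=F, marked=B
Mark G: refs=L, marked=B G
Mark I: refs=G I, marked=B G I
Mark F: refs=C D, marked=B F G I
Mark L: refs=null I, marked=B F G I L
Mark C: refs=L, marked=B C F G I L
Mark D: refs=C null, marked=B C D F G I L
Unmarked (collected): A E H J K

Answer: B C D F G I L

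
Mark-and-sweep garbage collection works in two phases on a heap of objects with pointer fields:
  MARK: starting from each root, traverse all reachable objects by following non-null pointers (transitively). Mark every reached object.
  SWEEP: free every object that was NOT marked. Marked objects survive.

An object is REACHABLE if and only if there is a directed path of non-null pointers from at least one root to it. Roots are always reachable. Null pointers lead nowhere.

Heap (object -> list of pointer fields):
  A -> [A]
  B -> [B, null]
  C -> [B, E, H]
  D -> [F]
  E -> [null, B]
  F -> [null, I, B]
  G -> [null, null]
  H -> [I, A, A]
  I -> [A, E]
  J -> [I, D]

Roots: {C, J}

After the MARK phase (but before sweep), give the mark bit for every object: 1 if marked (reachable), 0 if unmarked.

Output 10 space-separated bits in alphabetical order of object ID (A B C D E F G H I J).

Roots: C J
Mark C: refs=B E H, marked=C
Mark J: refs=I D, marked=C J
Mark B: refs=B null, marked=B C J
Mark E: refs=null B, marked=B C E J
Mark H: refs=I A A, marked=B C E H J
Mark I: refs=A E, marked=B C E H I J
Mark D: refs=F, marked=B C D E H I J
Mark A: refs=A, marked=A B C D E H I J
Mark F: refs=null I B, marked=A B C D E F H I J
Unmarked (collected): G

Answer: 1 1 1 1 1 1 0 1 1 1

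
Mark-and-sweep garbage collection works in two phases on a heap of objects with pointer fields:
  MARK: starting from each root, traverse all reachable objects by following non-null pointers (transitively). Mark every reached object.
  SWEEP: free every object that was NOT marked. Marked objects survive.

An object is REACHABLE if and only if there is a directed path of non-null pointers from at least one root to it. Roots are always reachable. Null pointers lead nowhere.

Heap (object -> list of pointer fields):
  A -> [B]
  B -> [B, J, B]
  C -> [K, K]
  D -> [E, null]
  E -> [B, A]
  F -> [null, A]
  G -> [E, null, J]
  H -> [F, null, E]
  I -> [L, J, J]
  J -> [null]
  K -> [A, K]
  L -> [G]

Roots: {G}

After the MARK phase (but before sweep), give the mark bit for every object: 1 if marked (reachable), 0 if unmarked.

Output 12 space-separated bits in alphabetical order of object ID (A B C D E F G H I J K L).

Answer: 1 1 0 0 1 0 1 0 0 1 0 0

Derivation:
Roots: G
Mark G: refs=E null J, marked=G
Mark E: refs=B A, marked=E G
Mark J: refs=null, marked=E G J
Mark B: refs=B J B, marked=B E G J
Mark A: refs=B, marked=A B E G J
Unmarked (collected): C D F H I K L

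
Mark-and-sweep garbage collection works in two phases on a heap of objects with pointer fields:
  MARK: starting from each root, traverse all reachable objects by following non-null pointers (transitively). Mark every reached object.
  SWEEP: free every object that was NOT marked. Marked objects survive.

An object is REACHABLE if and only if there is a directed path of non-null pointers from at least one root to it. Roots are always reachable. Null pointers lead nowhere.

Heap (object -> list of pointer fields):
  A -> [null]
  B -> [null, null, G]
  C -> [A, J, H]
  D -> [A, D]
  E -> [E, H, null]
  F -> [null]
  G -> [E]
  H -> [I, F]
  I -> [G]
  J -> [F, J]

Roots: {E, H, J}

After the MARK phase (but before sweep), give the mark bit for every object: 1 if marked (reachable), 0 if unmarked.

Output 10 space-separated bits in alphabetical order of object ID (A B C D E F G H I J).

Answer: 0 0 0 0 1 1 1 1 1 1

Derivation:
Roots: E H J
Mark E: refs=E H null, marked=E
Mark H: refs=I F, marked=E H
Mark J: refs=F J, marked=E H J
Mark I: refs=G, marked=E H I J
Mark F: refs=null, marked=E F H I J
Mark G: refs=E, marked=E F G H I J
Unmarked (collected): A B C D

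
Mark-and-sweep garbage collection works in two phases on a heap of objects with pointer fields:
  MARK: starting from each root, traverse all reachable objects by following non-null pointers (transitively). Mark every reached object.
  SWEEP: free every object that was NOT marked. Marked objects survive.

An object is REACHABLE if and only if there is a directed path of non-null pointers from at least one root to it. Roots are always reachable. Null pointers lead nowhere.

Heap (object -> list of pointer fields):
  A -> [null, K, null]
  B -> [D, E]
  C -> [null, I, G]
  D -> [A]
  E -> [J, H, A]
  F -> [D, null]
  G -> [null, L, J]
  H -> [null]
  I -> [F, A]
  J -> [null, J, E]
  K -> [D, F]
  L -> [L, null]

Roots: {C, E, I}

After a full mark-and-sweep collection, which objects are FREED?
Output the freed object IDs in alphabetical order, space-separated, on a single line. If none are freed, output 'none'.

Roots: C E I
Mark C: refs=null I G, marked=C
Mark E: refs=J H A, marked=C E
Mark I: refs=F A, marked=C E I
Mark G: refs=null L J, marked=C E G I
Mark J: refs=null J E, marked=C E G I J
Mark H: refs=null, marked=C E G H I J
Mark A: refs=null K null, marked=A C E G H I J
Mark F: refs=D null, marked=A C E F G H I J
Mark L: refs=L null, marked=A C E F G H I J L
Mark K: refs=D F, marked=A C E F G H I J K L
Mark D: refs=A, marked=A C D E F G H I J K L
Unmarked (collected): B

Answer: B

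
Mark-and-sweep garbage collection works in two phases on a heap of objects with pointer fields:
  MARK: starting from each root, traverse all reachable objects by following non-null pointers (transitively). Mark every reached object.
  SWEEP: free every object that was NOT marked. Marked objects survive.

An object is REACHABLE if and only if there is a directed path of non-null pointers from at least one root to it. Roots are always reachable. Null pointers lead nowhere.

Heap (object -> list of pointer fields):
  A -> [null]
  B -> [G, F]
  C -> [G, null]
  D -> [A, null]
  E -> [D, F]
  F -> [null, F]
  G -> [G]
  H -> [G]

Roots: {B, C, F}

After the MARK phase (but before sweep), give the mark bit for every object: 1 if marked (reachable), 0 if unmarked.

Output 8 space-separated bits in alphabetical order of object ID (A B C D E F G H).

Roots: B C F
Mark B: refs=G F, marked=B
Mark C: refs=G null, marked=B C
Mark F: refs=null F, marked=B C F
Mark G: refs=G, marked=B C F G
Unmarked (collected): A D E H

Answer: 0 1 1 0 0 1 1 0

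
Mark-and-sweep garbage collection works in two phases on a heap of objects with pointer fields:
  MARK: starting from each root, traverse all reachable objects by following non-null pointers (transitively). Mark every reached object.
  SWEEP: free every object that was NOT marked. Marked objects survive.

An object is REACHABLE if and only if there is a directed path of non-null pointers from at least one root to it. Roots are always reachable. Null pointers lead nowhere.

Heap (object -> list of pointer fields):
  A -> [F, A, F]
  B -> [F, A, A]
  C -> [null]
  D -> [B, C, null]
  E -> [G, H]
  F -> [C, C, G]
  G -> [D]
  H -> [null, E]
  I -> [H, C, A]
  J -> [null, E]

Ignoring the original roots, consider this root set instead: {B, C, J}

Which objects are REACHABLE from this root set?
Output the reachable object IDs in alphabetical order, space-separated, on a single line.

Roots: B C J
Mark B: refs=F A A, marked=B
Mark C: refs=null, marked=B C
Mark J: refs=null E, marked=B C J
Mark F: refs=C C G, marked=B C F J
Mark A: refs=F A F, marked=A B C F J
Mark E: refs=G H, marked=A B C E F J
Mark G: refs=D, marked=A B C E F G J
Mark H: refs=null E, marked=A B C E F G H J
Mark D: refs=B C null, marked=A B C D E F G H J
Unmarked (collected): I

Answer: A B C D E F G H J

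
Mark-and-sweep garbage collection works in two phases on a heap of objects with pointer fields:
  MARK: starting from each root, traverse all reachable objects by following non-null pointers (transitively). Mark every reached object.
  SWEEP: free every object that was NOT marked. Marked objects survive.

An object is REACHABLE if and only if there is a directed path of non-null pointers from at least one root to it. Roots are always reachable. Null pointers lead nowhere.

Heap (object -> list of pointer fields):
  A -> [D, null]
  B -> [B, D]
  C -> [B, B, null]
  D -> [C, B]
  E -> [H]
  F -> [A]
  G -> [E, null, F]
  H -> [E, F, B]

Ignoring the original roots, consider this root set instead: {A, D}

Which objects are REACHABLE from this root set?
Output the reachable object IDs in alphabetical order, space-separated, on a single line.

Roots: A D
Mark A: refs=D null, marked=A
Mark D: refs=C B, marked=A D
Mark C: refs=B B null, marked=A C D
Mark B: refs=B D, marked=A B C D
Unmarked (collected): E F G H

Answer: A B C D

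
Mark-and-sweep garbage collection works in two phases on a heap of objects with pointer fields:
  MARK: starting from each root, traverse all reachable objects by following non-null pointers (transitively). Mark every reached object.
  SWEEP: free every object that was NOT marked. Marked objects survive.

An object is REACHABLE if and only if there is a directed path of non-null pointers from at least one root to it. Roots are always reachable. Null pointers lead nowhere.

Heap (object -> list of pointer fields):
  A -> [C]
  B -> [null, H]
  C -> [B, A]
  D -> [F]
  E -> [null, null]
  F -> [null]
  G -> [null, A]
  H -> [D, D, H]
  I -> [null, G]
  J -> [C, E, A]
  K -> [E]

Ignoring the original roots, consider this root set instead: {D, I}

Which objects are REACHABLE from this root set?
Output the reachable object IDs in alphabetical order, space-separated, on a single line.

Answer: A B C D F G H I

Derivation:
Roots: D I
Mark D: refs=F, marked=D
Mark I: refs=null G, marked=D I
Mark F: refs=null, marked=D F I
Mark G: refs=null A, marked=D F G I
Mark A: refs=C, marked=A D F G I
Mark C: refs=B A, marked=A C D F G I
Mark B: refs=null H, marked=A B C D F G I
Mark H: refs=D D H, marked=A B C D F G H I
Unmarked (collected): E J K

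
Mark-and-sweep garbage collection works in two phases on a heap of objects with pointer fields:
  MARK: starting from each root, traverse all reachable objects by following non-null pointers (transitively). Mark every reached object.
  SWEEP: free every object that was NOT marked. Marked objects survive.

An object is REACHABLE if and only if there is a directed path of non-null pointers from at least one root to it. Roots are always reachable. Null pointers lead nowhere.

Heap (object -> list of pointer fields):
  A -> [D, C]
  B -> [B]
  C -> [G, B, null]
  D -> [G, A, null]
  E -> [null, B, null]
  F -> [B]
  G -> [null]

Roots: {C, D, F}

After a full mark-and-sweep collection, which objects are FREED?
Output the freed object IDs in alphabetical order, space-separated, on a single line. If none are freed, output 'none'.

Roots: C D F
Mark C: refs=G B null, marked=C
Mark D: refs=G A null, marked=C D
Mark F: refs=B, marked=C D F
Mark G: refs=null, marked=C D F G
Mark B: refs=B, marked=B C D F G
Mark A: refs=D C, marked=A B C D F G
Unmarked (collected): E

Answer: E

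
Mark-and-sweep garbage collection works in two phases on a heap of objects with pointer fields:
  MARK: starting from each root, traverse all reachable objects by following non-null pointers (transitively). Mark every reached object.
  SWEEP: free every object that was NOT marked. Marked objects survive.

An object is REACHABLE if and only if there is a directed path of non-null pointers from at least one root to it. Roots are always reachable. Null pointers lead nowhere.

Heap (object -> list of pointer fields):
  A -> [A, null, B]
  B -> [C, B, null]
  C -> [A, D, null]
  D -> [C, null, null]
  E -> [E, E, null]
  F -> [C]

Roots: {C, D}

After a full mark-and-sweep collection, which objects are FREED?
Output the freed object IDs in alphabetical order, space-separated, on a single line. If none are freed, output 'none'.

Roots: C D
Mark C: refs=A D null, marked=C
Mark D: refs=C null null, marked=C D
Mark A: refs=A null B, marked=A C D
Mark B: refs=C B null, marked=A B C D
Unmarked (collected): E F

Answer: E F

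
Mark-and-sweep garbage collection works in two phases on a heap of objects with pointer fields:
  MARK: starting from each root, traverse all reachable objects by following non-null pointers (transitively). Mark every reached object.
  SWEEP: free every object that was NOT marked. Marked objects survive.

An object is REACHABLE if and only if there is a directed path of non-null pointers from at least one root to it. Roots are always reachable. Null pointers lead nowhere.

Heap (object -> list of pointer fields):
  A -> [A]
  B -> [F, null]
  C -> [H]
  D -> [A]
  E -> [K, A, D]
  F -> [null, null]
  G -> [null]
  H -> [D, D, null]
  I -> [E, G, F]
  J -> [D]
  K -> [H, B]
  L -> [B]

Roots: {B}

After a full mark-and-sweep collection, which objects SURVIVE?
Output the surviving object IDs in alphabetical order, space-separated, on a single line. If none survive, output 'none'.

Roots: B
Mark B: refs=F null, marked=B
Mark F: refs=null null, marked=B F
Unmarked (collected): A C D E G H I J K L

Answer: B F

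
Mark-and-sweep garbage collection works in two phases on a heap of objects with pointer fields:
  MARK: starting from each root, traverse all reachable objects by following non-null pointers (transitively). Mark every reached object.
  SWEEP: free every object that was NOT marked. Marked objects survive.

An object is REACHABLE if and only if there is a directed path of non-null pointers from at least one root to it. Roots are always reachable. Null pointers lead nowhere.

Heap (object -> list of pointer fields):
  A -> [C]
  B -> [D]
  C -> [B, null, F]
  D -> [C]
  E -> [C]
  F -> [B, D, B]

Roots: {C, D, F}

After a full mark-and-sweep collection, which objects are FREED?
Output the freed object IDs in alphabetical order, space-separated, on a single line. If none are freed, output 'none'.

Roots: C D F
Mark C: refs=B null F, marked=C
Mark D: refs=C, marked=C D
Mark F: refs=B D B, marked=C D F
Mark B: refs=D, marked=B C D F
Unmarked (collected): A E

Answer: A E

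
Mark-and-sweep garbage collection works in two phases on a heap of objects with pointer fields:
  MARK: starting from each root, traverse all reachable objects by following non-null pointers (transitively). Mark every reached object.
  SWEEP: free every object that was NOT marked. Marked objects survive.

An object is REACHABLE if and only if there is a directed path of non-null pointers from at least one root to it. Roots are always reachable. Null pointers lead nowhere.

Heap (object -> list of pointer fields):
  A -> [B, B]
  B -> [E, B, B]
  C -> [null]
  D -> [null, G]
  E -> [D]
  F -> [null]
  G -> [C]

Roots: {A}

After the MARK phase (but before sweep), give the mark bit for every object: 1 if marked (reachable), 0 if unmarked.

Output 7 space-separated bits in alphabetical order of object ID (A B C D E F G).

Answer: 1 1 1 1 1 0 1

Derivation:
Roots: A
Mark A: refs=B B, marked=A
Mark B: refs=E B B, marked=A B
Mark E: refs=D, marked=A B E
Mark D: refs=null G, marked=A B D E
Mark G: refs=C, marked=A B D E G
Mark C: refs=null, marked=A B C D E G
Unmarked (collected): F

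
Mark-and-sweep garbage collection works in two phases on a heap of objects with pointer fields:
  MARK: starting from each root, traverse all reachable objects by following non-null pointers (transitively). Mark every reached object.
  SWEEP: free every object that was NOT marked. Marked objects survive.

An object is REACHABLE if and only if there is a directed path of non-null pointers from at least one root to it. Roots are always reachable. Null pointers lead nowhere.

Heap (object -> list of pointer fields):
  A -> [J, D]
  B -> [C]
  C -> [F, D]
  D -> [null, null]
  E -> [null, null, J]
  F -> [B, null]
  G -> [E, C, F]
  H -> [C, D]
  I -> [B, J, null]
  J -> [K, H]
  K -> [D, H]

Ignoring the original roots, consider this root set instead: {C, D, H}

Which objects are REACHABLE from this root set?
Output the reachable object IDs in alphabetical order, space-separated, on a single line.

Answer: B C D F H

Derivation:
Roots: C D H
Mark C: refs=F D, marked=C
Mark D: refs=null null, marked=C D
Mark H: refs=C D, marked=C D H
Mark F: refs=B null, marked=C D F H
Mark B: refs=C, marked=B C D F H
Unmarked (collected): A E G I J K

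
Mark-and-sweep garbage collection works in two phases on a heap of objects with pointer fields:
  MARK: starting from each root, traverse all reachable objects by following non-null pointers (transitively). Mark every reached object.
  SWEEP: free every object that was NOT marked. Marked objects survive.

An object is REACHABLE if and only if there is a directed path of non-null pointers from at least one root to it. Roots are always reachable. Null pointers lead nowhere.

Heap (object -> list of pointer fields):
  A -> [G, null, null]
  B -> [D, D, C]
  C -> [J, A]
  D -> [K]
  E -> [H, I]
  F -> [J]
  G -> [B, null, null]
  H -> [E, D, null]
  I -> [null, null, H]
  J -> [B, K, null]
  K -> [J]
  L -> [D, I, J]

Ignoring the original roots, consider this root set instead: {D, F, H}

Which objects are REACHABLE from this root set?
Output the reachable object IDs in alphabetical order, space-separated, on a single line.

Roots: D F H
Mark D: refs=K, marked=D
Mark F: refs=J, marked=D F
Mark H: refs=E D null, marked=D F H
Mark K: refs=J, marked=D F H K
Mark J: refs=B K null, marked=D F H J K
Mark E: refs=H I, marked=D E F H J K
Mark B: refs=D D C, marked=B D E F H J K
Mark I: refs=null null H, marked=B D E F H I J K
Mark C: refs=J A, marked=B C D E F H I J K
Mark A: refs=G null null, marked=A B C D E F H I J K
Mark G: refs=B null null, marked=A B C D E F G H I J K
Unmarked (collected): L

Answer: A B C D E F G H I J K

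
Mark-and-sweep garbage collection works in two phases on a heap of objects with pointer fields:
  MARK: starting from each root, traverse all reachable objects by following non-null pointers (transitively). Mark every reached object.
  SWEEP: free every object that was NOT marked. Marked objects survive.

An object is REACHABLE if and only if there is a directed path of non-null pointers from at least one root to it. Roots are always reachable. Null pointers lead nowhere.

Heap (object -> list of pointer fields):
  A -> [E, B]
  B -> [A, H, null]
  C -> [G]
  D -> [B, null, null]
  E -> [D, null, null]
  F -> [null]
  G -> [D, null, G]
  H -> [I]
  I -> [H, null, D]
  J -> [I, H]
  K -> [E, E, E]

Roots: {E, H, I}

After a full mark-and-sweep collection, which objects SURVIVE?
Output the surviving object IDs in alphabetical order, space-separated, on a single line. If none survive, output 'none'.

Answer: A B D E H I

Derivation:
Roots: E H I
Mark E: refs=D null null, marked=E
Mark H: refs=I, marked=E H
Mark I: refs=H null D, marked=E H I
Mark D: refs=B null null, marked=D E H I
Mark B: refs=A H null, marked=B D E H I
Mark A: refs=E B, marked=A B D E H I
Unmarked (collected): C F G J K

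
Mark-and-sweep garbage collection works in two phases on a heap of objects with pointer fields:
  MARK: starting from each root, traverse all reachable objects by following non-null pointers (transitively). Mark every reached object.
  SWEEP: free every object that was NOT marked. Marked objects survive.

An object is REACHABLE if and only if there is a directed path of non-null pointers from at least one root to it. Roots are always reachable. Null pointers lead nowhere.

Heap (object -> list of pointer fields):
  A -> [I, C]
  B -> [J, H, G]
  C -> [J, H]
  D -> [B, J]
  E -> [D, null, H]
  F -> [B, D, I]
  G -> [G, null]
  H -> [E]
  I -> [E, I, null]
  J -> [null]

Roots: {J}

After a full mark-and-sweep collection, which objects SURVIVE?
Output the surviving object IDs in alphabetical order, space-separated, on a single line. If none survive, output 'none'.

Answer: J

Derivation:
Roots: J
Mark J: refs=null, marked=J
Unmarked (collected): A B C D E F G H I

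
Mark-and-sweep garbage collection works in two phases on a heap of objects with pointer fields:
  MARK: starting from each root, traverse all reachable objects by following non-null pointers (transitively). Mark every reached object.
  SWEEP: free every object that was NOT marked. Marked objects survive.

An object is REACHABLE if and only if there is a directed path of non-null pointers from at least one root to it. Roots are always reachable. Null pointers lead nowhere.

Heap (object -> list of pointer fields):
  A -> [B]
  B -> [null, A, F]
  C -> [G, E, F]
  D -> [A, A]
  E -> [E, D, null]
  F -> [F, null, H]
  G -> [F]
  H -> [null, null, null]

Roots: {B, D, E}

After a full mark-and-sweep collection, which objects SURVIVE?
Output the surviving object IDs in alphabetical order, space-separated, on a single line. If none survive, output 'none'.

Roots: B D E
Mark B: refs=null A F, marked=B
Mark D: refs=A A, marked=B D
Mark E: refs=E D null, marked=B D E
Mark A: refs=B, marked=A B D E
Mark F: refs=F null H, marked=A B D E F
Mark H: refs=null null null, marked=A B D E F H
Unmarked (collected): C G

Answer: A B D E F H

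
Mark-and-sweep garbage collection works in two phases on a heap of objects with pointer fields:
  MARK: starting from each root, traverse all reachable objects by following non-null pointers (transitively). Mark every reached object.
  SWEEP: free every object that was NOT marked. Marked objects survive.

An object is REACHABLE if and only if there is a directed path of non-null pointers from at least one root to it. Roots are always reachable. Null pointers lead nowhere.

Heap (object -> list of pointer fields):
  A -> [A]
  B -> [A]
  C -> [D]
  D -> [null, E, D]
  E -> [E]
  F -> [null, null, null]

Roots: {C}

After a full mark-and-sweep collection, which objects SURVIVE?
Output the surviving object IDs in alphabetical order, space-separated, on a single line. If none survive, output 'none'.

Roots: C
Mark C: refs=D, marked=C
Mark D: refs=null E D, marked=C D
Mark E: refs=E, marked=C D E
Unmarked (collected): A B F

Answer: C D E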